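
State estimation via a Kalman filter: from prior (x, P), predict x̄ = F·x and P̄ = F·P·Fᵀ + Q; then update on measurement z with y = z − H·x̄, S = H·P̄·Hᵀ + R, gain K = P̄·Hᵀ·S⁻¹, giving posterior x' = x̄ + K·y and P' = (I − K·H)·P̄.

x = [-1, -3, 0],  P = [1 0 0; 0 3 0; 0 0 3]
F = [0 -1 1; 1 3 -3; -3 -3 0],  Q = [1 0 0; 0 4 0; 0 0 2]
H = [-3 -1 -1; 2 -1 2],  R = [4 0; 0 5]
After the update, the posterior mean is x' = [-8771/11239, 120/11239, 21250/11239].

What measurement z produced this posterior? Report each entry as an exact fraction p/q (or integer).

z = [1, 2]

x̄ = F·x = [3, -10, 12]
P̄ = F·P·Fᵀ + Q = [7 -18 9; -18 59 -30; 9 -30 38]
S = H·P̄·Hᵀ + R = [50 -119; -119 508]
K = P̄·Hᵀ·S⁻¹ = [-146/11239 1072/11239; -5745/11239 -4775/11239; -3024/11239 2035/11239]
x' − x̄ = [-42488/11239, 112510/11239, -113618/11239] = K·y
y = (KᵀK)⁻¹·Kᵀ·(x' − x̄) = [12, -38]
z = y + H·x̄ = [12, -38] + [-11, 40] = [1, 2]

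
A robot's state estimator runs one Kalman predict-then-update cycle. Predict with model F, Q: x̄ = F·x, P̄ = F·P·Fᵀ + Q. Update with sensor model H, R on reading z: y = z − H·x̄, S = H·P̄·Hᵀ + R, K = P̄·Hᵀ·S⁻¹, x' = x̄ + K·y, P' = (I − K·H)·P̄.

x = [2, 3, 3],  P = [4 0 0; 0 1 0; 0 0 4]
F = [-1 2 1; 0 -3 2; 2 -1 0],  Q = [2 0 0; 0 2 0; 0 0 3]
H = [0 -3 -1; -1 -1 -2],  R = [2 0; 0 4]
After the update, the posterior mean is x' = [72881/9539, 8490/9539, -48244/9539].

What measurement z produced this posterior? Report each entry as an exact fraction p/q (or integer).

x̄ = F·x = [7, -3, 1]
P̄ = F·P·Fᵀ + Q = [14 2 -10; 2 27 3; -10 3 20]
S = H·P̄·Hᵀ + R = [283 138; 138 101]
K = P̄·Hᵀ·S⁻¹ = [-148/9539 580/9539; -3654/9539 1687/9539; 1625/9539 -5337/9539]
x' − x̄ = [6108/9539, 37107/9539, -57783/9539] = K·y
y = (KᵀK)⁻¹·Kᵀ·(x' − x̄) = [-6, 9]
z = y + H·x̄ = [-6, 9] + [8, -6] = [2, 3]

z = [2, 3]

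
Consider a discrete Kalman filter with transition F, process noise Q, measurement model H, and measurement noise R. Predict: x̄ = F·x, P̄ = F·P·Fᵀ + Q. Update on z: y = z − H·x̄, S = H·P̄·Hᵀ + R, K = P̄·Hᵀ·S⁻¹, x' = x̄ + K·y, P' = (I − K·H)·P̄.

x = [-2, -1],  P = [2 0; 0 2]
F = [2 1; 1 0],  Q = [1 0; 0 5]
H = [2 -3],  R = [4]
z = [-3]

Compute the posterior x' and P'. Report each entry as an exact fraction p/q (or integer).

x' = [-305/63, -139/63]
P' = [593/63 382/63; 382/63 272/63]

x̄ = F·x = [-5, -2]
P̄ = F·P·Fᵀ + Q = [11 4; 4 7]
y = z − H·x̄ = [1]
S = H·P̄·Hᵀ + R = [63]
K = P̄·Hᵀ·S⁻¹ = [10/63; -13/63]
x' = x̄ + K·y = [-305/63, -139/63]
P' = (I − K·H)·P̄ = [593/63 382/63; 382/63 272/63]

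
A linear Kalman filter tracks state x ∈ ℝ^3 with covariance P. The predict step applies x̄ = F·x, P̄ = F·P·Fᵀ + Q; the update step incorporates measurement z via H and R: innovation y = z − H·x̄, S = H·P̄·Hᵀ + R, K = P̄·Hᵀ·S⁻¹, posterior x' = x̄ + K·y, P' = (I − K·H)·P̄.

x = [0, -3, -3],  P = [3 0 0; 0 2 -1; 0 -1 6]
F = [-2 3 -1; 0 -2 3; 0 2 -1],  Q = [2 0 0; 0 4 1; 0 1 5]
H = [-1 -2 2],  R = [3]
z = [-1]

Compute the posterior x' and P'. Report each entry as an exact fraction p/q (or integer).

x' = [-1114/153, -110/459, -2000/459]
P' = [1460/51 -1205/153 1027/153; -1205/153 3041/459 962/459; 1027/153 962/459 2636/459]

x̄ = F·x = [-6, -3, -3]
P̄ = F·P·Fᵀ + Q = [44 -41 23; -41 78 -33; 23 -33 23]
y = z − H·x̄ = [-7]
S = H·P̄·Hᵀ + R = [459]
K = P̄·Hᵀ·S⁻¹ = [28/153; -181/459; 89/459]
x' = x̄ + K·y = [-1114/153, -110/459, -2000/459]
P' = (I − K·H)·P̄ = [1460/51 -1205/153 1027/153; -1205/153 3041/459 962/459; 1027/153 962/459 2636/459]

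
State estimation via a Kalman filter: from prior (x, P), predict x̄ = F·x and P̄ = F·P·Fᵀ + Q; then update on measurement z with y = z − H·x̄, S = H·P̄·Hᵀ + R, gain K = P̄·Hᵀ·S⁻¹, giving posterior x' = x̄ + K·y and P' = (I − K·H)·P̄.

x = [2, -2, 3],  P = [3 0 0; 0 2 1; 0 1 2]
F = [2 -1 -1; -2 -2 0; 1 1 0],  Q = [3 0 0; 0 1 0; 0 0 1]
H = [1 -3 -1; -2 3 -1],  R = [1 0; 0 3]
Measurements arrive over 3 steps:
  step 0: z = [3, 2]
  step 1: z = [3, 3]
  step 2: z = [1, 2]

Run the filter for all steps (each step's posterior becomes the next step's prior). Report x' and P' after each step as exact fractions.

step 0: x̄ = F·x = [3, 0, 0]
step 0: P̄ = F·P·Fᵀ + Q = [21 -6 3; -6 21 -10; 3 -10 6]
step 0: y = z − H·x̄ = [0, 8]
step 0: S = H·P̄·Hᵀ + R = [187 -276; -276 426]
step 0: K = P̄·Hᵀ·S⁻¹ = [-342/581 -615/1162; -279/581 -389/3486; -15/581 -67/581]
step 0: x' = x̄ + K·y = [-717/581, -1556/1743, -536/581]
step 0: P' = (I − K·H)·P̄ = [10281/1162 4947/1162 -1938/581; 4947/1162 7505/3486 -1000/581; -1938/581 -1000/581 1077/581]
step 1: x̄ = F·x = [-1138/1743, 7414/1743, -3707/1743]
step 1: P̄ = F·P·Fᵀ + Q = [122945/3486 -86650/1743 43325/1743; -86650/1743 137803/1743 -68030/1743; 43325/1743 -68030/1743 35758/1743]
step 1: y = z − H·x̄ = [24902/1743, -22996/1743]
step 1: S = H·P̄·Hᵀ + R = [2728541/3486 -2063939/1743; -2063939/1743 3148384/1743]
step 1: K = P̄·Hᵀ·S⁻¹ = [-2371980/20311657 -8609405/40623314; -5078505/20311657 1789559/40623314; -4299738/20311657 -4925102/20311657]
step 1: x' = x̄ + K·y = [9643848/20311657, 2036342/20311657, -39649881/20311657]
step 1: P' = (I − K·H)·P̄ = [84337055/40623314 38654485/40623314 -13441220/20311657; 38654485/40623314 21914857/40623314 -8466538/20311657; -13441220/20311657 -8466538/20311657 16258132/20311657]
step 2: x̄ = F·x = [56901235/20311657, -23360380/20311657, 11680190/20311657]
step 2: P̄ = F·P·Fᵀ + Q = [432694951/40623314 -229229254/20311657 114614627/20311657; -229229254/20311657 387433421/20311657 -183560882/20311657; 114614627/20311657 -183560882/20311657 112092098/20311657]
step 2: y = z − H·x̄ = [-94990528/20311657, 236187114/20311657]
step 2: S = H·P̄·Hᵀ + R = [7760865995/40623314 -5755952301/20311657; -5755952301/20311657 8835892608/20311657]
step 2: K = P̄·Hᵀ·S⁻¹ = [-2188399236/18972723349 -8154826249/37945446698; -4724762637/18972723349 4778701745/113836340094; -4041537138/18972723349 -4548113230/18972723349]
step 2: x' = x̄ + K·y = [15971919490/18972723349, 9536837203/18972723349, -23075073478/18972723349]
step 2: P' = (I − K·H)·P̄ = [78444993235/37945446698 35874549905/37945446698 -12400929004/18972723349; 35874549905/37945446698 60925938367/113836340094 -7800931594/18972723349; -12400929004/18972723349 -7800931594/18972723349 15043402916/18972723349]

step 0: x' = [-717/581, -1556/1743, -536/581], P' = [10281/1162 4947/1162 -1938/581; 4947/1162 7505/3486 -1000/581; -1938/581 -1000/581 1077/581]
step 1: x' = [9643848/20311657, 2036342/20311657, -39649881/20311657], P' = [84337055/40623314 38654485/40623314 -13441220/20311657; 38654485/40623314 21914857/40623314 -8466538/20311657; -13441220/20311657 -8466538/20311657 16258132/20311657]
step 2: x' = [15971919490/18972723349, 9536837203/18972723349, -23075073478/18972723349], P' = [78444993235/37945446698 35874549905/37945446698 -12400929004/18972723349; 35874549905/37945446698 60925938367/113836340094 -7800931594/18972723349; -12400929004/18972723349 -7800931594/18972723349 15043402916/18972723349]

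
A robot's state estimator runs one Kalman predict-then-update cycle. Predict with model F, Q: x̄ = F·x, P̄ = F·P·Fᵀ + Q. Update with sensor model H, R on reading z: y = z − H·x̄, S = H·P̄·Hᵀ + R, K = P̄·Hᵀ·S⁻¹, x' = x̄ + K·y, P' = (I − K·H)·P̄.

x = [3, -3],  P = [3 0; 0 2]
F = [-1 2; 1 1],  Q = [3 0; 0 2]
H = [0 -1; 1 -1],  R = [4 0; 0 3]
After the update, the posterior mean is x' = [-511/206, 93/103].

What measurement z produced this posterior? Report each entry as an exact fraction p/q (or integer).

x̄ = F·x = [-9, 0]
P̄ = F·P·Fᵀ + Q = [14 1; 1 7]
S = H·P̄·Hᵀ + R = [11 6; 6 22]
K = P̄·Hᵀ·S⁻¹ = [-50/103 149/206; -59/103 -12/103]
x' − x̄ = [1343/206, 93/103] = K·y
y = (KᵀK)⁻¹·Kᵀ·(x' − x̄) = [-3, 7]
z = y + H·x̄ = [-3, 7] + [0, -9] = [-3, -2]

z = [-3, -2]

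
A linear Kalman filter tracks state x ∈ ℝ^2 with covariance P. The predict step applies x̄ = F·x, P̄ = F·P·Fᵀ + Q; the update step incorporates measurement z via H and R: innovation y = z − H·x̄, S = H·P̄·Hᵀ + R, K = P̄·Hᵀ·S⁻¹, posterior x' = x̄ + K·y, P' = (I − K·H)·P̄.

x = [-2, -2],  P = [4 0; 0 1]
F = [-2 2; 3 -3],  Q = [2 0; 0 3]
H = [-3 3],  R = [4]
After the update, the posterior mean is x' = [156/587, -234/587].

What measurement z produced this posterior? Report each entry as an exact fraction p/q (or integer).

z = [-2]

x̄ = F·x = [0, 0]
P̄ = F·P·Fᵀ + Q = [22 -30; -30 48]
S = H·P̄·Hᵀ + R = [1174]
K = P̄·Hᵀ·S⁻¹ = [-78/587; 117/587]
x' − x̄ = [156/587, -234/587] = K·y
y = (KᵀK)⁻¹·Kᵀ·(x' − x̄) = [-2]
z = y + H·x̄ = [-2] + [0] = [-2]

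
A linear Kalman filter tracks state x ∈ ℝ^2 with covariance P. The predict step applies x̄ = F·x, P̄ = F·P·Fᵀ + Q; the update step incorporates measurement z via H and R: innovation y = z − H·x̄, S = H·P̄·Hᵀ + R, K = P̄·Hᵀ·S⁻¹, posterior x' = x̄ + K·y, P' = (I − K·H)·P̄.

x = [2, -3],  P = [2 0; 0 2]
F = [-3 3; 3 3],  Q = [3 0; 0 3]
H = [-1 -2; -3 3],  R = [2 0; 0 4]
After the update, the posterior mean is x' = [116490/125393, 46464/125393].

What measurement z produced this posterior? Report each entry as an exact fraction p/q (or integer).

x̄ = F·x = [-15, -3]
P̄ = F·P·Fᵀ + Q = [39 0; 0 39]
S = H·P̄·Hᵀ + R = [197 -117; -117 706]
K = P̄·Hᵀ·S⁻¹ = [-41223/125393 -27612/125393; -41379/125393 13923/125393]
x' − x̄ = [1997385/125393, 422643/125393] = K·y
y = (KᵀK)⁻¹·Kᵀ·(x' − x̄) = [-23, -38]
z = y + H·x̄ = [-23, -38] + [21, 36] = [-2, -2]

z = [-2, -2]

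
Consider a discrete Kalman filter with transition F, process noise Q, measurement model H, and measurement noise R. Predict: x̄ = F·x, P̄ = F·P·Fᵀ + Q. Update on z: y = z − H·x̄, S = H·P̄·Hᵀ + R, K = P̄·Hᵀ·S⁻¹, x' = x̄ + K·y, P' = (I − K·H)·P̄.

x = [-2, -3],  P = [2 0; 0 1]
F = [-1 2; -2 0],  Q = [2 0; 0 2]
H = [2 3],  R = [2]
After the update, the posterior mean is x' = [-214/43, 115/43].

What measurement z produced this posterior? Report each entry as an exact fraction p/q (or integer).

z = [-2]

x̄ = F·x = [-4, 4]
P̄ = F·P·Fᵀ + Q = [8 4; 4 10]
S = H·P̄·Hᵀ + R = [172]
K = P̄·Hᵀ·S⁻¹ = [7/43; 19/86]
x' − x̄ = [-42/43, -57/43] = K·y
y = (KᵀK)⁻¹·Kᵀ·(x' − x̄) = [-6]
z = y + H·x̄ = [-6] + [4] = [-2]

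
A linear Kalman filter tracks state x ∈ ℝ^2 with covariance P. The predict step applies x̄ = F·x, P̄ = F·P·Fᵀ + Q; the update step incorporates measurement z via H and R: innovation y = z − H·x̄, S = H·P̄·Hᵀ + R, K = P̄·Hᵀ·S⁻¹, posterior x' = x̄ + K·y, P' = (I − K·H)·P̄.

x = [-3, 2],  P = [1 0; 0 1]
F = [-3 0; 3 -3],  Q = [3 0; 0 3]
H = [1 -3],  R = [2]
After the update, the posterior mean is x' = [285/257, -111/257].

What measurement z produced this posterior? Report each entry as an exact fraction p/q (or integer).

x̄ = F·x = [9, -15]
P̄ = F·P·Fᵀ + Q = [12 -9; -9 21]
S = H·P̄·Hᵀ + R = [257]
K = P̄·Hᵀ·S⁻¹ = [39/257; -72/257]
x' − x̄ = [-2028/257, 3744/257] = K·y
y = (KᵀK)⁻¹·Kᵀ·(x' − x̄) = [-52]
z = y + H·x̄ = [-52] + [54] = [2]

z = [2]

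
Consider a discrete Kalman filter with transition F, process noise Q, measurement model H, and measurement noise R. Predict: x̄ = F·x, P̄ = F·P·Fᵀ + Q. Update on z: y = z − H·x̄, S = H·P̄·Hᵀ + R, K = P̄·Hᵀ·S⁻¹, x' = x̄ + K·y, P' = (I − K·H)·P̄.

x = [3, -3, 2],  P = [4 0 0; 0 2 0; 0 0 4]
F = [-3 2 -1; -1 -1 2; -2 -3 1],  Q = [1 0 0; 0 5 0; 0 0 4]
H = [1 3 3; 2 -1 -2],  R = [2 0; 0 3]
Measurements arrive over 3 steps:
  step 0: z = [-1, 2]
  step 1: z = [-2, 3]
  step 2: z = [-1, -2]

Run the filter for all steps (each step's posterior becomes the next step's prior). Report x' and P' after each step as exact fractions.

step 0: x' = [145215/305687, -154427/305687, -6175/305687], P' = [446385/305687 -743477/305687 636946/305687; -743477/305687 1965705/305687 -1695896/305687; 636946/305687 -1695896/305687 1515254/305687]
step 1: x' = [11495116777/14882050413, -13763739559/24803417355, -5900101010/14882050413], P' = [13545418450/14882050413 -5075700191/4960683471 12604678255/14882050413; -5075700191/4960683471 22926144443/8267805785 -11629260902/4960683471; 12604678255/14882050413 -11629260902/4960683471 32010039385/14882050413]
step 2: x' = [-2497114452668588/2610737421916861, -880462233093017/2610737421916861, 741337713701268/2610737421916861], P' = [7099229358664435/7832212265750583 -2659986890264329/2610737421916861 6607303345741132/7832212265750583; -2659986890264329/2610737421916861 7224334460728247/2610737421916861 -6107841368669606/2610737421916861; 6607303345741132/7832212265750583 -6107841368669606/2610737421916861 16814910603123952/7832212265750583]

step 0: x̄ = F·x = [-17, 4, 5]
step 0: P̄ = F·P·Fᵀ + Q = [49 0 8; 0 27 22; 8 22 42]
step 0: y = z − H·x̄ = [-11, 50]
step 0: S = H·P̄·Hᵀ + R = [1116 -401; -401 418]
step 0: K = P̄·Hᵀ·S⁻¹ = [63396/305687 120785/305687; 32975/305687 -20289/305687; 47510/305687 -20240/305687]
step 0: x' = x̄ + K·y = [145215/305687, -154427/305687, -6175/305687]
step 0: P' = (I − K·H)·P̄ = [446385/305687 -743477/305687 636946/305687; -743477/305687 1965705/305687 -1695896/305687; 636946/305687 -1695896/305687 1515254/305687]
step 1: x̄ = F·x = [-738324/305687, -3138/305687, 166676/305687]
step 1: P̄ = F·P·Fᵀ + Q = [33228210/305687 -18030450/305687 -23464985/305687; -18030450/305687 12750387/305687 14789550/305687; -23464985/305687 14789550/305687 20920755/305687]
step 1: y = z − H·x̄ = [-363664/305687, 2723923/305687]
step 1: S = H·P̄·Hᵀ + R = [354119152/305687 -414437411/305687; -414437411/305687 549263188/305687]
step 1: K = P̄·Hᵀ·S⁻¹ = [2839075748/14882050413 5702860321/14882050413; 3258942751/24803417355 -1080942073/24803417355; 1985724146/14882050413 -1307646518/14882050413]
step 1: x' = x̄ + K·y = [11495116777/14882050413, -13763739559/24803417355, -5900101010/14882050413]
step 1: P' = (I − K·H)·P̄ = [13545418450/14882050413 -5075700191/4960683471 12604678255/14882050413; -5075700191/4960683471 22926144443/8267805785 -11629260902/4960683471; 12604678255/14882050413 -11629260902/4960683471 32010039385/14882050413]
step 2: x̄ = F·x = [-225508683959/74410252065, -75185375308/74410252065, -20578016789/74410252065]
step 2: P̄ = F·P·Fᵀ + Q = [3658867515338/74410252065 -1793036743964/74410252065 -2307594916597/74410252065; -1793036743964/74410252065 1579705523552/74410252065 1599838402321/74410252065; -2307594916597/74410252065 1599838402321/74410252065 2466531155768/74410252065]
step 2: y = z − H·x̄ = [87677721637/14882050413, 185855454902/74410252065]
step 2: S = H·P̄·Hᵀ + R = [8883423882352/14882050413 -8962935496337/14882050413; -8962935496337/14882050413 58336790882087/74410252065]
step 2: K = P̄·Hᵀ·S⁻¹ = [1490628691754435/7832212265750583 2987937565546531/7832212265750583; 344746192955797/2610737421916861 -109541834639231/2610737421916861; 1040731418543267/7832212265750583 -697230136252274/7832212265750583]
step 2: x' = x̄ + K·y = [-2497114452668588/2610737421916861, -880462233093017/2610737421916861, 741337713701268/2610737421916861]
step 2: P' = (I − K·H)·P̄ = [7099229358664435/7832212265750583 -2659986890264329/2610737421916861 6607303345741132/7832212265750583; -2659986890264329/2610737421916861 7224334460728247/2610737421916861 -6107841368669606/2610737421916861; 6607303345741132/7832212265750583 -6107841368669606/2610737421916861 16814910603123952/7832212265750583]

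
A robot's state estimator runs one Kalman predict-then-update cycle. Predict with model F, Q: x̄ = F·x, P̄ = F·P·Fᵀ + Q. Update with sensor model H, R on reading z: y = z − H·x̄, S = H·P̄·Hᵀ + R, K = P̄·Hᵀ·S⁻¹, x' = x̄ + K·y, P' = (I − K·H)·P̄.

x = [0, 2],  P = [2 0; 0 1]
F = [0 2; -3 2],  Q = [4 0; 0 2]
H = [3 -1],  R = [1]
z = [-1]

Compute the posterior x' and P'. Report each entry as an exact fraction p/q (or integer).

x' = [112/73, 400/73]
P' = [184/73 532/73; 532/73 1608/73]

x̄ = F·x = [4, 4]
P̄ = F·P·Fᵀ + Q = [8 4; 4 24]
y = z − H·x̄ = [-9]
S = H·P̄·Hᵀ + R = [73]
K = P̄·Hᵀ·S⁻¹ = [20/73; -12/73]
x' = x̄ + K·y = [112/73, 400/73]
P' = (I − K·H)·P̄ = [184/73 532/73; 532/73 1608/73]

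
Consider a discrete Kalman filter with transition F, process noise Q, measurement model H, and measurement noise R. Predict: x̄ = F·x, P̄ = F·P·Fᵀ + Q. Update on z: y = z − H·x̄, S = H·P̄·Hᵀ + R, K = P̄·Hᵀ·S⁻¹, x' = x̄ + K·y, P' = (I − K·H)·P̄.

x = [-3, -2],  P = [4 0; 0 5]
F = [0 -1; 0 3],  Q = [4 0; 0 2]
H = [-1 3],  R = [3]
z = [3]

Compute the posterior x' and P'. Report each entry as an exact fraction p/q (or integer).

x̄ = F·x = [2, -6]
P̄ = F·P·Fᵀ + Q = [9 -15; -15 47]
y = z − H·x̄ = [23]
S = H·P̄·Hᵀ + R = [525]
K = P̄·Hᵀ·S⁻¹ = [-18/175; 52/175]
x' = x̄ + K·y = [-64/175, 146/175]
P' = (I − K·H)·P̄ = [603/175 183/175; 183/175 113/175]

x' = [-64/175, 146/175]
P' = [603/175 183/175; 183/175 113/175]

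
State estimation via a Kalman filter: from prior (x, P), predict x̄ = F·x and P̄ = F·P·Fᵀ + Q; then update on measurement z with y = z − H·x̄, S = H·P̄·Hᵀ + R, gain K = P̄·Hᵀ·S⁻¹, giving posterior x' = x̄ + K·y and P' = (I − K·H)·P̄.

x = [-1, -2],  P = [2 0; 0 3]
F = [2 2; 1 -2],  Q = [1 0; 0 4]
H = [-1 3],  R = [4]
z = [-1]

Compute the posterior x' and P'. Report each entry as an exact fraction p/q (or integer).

x' = [-138/47, -287/235]
P' = [582/47 182/47; 182/47 386/235]

x̄ = F·x = [-6, 3]
P̄ = F·P·Fᵀ + Q = [21 -8; -8 18]
y = z − H·x̄ = [-16]
S = H·P̄·Hᵀ + R = [235]
K = P̄·Hᵀ·S⁻¹ = [-9/47; 62/235]
x' = x̄ + K·y = [-138/47, -287/235]
P' = (I − K·H)·P̄ = [582/47 182/47; 182/47 386/235]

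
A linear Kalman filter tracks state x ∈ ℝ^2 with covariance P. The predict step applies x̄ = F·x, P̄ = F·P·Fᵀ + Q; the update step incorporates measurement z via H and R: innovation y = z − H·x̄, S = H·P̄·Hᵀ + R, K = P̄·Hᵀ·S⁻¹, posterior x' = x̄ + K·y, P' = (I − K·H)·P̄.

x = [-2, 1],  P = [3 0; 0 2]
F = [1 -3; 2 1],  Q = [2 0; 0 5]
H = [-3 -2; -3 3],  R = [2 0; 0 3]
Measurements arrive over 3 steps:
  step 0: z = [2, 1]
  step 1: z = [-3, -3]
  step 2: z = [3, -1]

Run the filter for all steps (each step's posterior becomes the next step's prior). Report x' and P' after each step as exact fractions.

step 0: x̄ = F·x = [-5, -3]
step 0: P̄ = F·P·Fᵀ + Q = [23 0; 0 19]
step 0: y = z − H·x̄ = [-19, -5]
step 0: S = H·P̄·Hᵀ + R = [285 93; 93 381]
step 0: K = P̄·Hᵀ·S⁻¹ = [-69/347 -46/347; -19/96 19/96]
step 0: x' = x̄ + K·y = [-194/347, -11/48]
step 0: P' = (I − K·H)·P̄ = [46/347 0; 0 19/96]
step 1: x̄ = F·x = [713/5552, -22441/16656]
step 1: P̄ = F·P·Fᵀ + Q = [43459/11104 -3649/11104; -3649/11104 190817/33312]
step 1: y = z − H·x̄ = [-88433/16656, 1981/1388]
step 1: S = H·P̄·Hᵀ + R = [1871921/33312 5111/2776; 5111/2776 66411/694]
step 1: K = P̄·Hᵀ·S⁻¹ = [-2879403/14918081 -3857449/29836162; -2874292/14918081 11551903/59672324]
step 1: x' = x̄ + K·y = [28901823/29836162, -2867779/59672324]
step 1: P' = (I − K·H)·P̄ = [1923251/14918081 -10947/29836162; -10947/29836162 11530009/59672324]
step 2: x̄ = F·x = [66406983/59672324, 112739513/59672324]
step 2: P̄ = F·P·Fᵀ + Q = [230939097/59672324 -19094549/59672324; -19094549/59672324 340576069/59672324]
step 2: y = z − H·x̄ = [603716947/59672324, -99334957/29836162]
step 2: S = H·P̄·Hᵀ + R = [3330966209/59672324 46139553/29836162; 46139553/29836162 1416588837/14918081]
step 2: K = P̄·Hᵀ·S⁻¹ = [-5083508672/26346556067 -6809835811/52693112134; -10151637493/52693112134 20398747731/105386224268]
step 2: x' = x̄ + K·y = [-10774681529/26346556067, -18554904302/26346556067]
step 2: P' = (I − K·H)·P̄ = [3395370631/26346556067 -19094549/52693112134; -19094549/52693112134 20360558633/105386224268]

step 0: x' = [-194/347, -11/48], P' = [46/347 0; 0 19/96]
step 1: x' = [28901823/29836162, -2867779/59672324], P' = [1923251/14918081 -10947/29836162; -10947/29836162 11530009/59672324]
step 2: x' = [-10774681529/26346556067, -18554904302/26346556067], P' = [3395370631/26346556067 -19094549/52693112134; -19094549/52693112134 20360558633/105386224268]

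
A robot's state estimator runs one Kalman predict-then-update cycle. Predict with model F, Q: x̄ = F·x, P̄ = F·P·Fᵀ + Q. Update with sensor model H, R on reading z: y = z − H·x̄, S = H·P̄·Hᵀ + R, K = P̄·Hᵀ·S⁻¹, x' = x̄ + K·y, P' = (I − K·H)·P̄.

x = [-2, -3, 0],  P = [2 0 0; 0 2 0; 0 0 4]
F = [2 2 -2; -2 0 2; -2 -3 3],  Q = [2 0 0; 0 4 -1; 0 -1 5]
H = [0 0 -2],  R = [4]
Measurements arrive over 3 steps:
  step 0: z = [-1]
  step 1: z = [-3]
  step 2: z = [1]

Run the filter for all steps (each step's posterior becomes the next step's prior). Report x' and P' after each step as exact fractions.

step 0: x̄ = F·x = [-10, 4, 13]
step 0: P̄ = F·P·Fᵀ + Q = [34 -24 -44; -24 28 31; -44 31 67]
step 0: y = z − H·x̄ = [25]
step 0: S = H·P̄·Hᵀ + R = [272]
step 0: K = P̄·Hᵀ·S⁻¹ = [11/34; -31/136; -67/136]
step 0: x' = x̄ + K·y = [-65/34, -231/136, 93/136]
step 0: P' = (I − K·H)·P̄ = [94/17 -67/17 -11/17; -67/17 943/68 31/68; -11/17 31/68 67/68]
step 1: x̄ = F·x = [-146/17, 353/68, 373/34]
step 1: P̄ = F·P·Fᵀ + Q = [910/17 -232/17 -1238/17; -232/17 599/17 121/17; -1238/17 121/17 1922/17]
step 1: y = z − H·x̄ = [322/17]
step 1: S = H·P̄·Hᵀ + R = [7756/17]
step 1: K = P̄·Hᵀ·S⁻¹ = [619/1939; -121/3878; -961/1939]
step 1: x' = x̄ + K·y = [-704/277, 5097/1108, 877/554]
step 1: P' = (I − K·H)·P̄ = [13638/1939 -17650/1939 -1238/1939; -17650/1939 67460/1939 121/1939; -1238/1939 121/1939 1922/1939]
step 2: x̄ = F·x = [527/554, 2285/277, -4397/1108]
step 2: P̄ = F·P·Fᵀ + Q = [203694/1939 -1060/1939 -305272/1939; -1060/1939 79900/1939 -30101/1939; -305272/1939 -30101/1939 489563/1939]
step 2: y = z − H·x̄ = [-3843/554]
step 2: S = H·P̄·Hᵀ + R = [1966008/1939]
step 2: K = P̄·Hᵀ·S⁻¹ = [6938/22341; 30101/983004; -489563/983004]
step 2: x' = x̄ + K·y = [-17917/14894, 5266727/655336, -336635/655336]
step 2: P' = (I − K·H)·P̄ = [14758/2031 -227624/22341 -13876/22341; -227624/22341 19785941/491502 -30101/491502; -13876/22341 -30101/491502 489563/491502]

step 0: x' = [-65/34, -231/136, 93/136], P' = [94/17 -67/17 -11/17; -67/17 943/68 31/68; -11/17 31/68 67/68]
step 1: x' = [-704/277, 5097/1108, 877/554], P' = [13638/1939 -17650/1939 -1238/1939; -17650/1939 67460/1939 121/1939; -1238/1939 121/1939 1922/1939]
step 2: x' = [-17917/14894, 5266727/655336, -336635/655336], P' = [14758/2031 -227624/22341 -13876/22341; -227624/22341 19785941/491502 -30101/491502; -13876/22341 -30101/491502 489563/491502]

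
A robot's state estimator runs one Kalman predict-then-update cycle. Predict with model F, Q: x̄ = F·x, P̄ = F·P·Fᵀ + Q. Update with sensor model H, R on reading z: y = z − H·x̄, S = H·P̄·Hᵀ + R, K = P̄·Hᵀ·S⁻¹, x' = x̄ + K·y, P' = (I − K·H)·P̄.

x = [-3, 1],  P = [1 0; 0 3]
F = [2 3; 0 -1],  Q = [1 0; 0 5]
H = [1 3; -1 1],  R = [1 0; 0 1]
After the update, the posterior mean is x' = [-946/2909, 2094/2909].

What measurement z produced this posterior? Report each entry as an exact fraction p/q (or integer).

x̄ = F·x = [-3, -1]
P̄ = F·P·Fᵀ + Q = [32 -9; -9 8]
S = H·P̄·Hᵀ + R = [51 10; 10 59]
K = P̄·Hᵀ·S⁻¹ = [705/2909 -2141/2909; 715/2909 717/2909]
x' − x̄ = [7781/2909, 5003/2909] = K·y
y = (KᵀK)⁻¹·Kᵀ·(x' − x̄) = [8, -1]
z = y + H·x̄ = [8, -1] + [-6, 2] = [2, 1]

z = [2, 1]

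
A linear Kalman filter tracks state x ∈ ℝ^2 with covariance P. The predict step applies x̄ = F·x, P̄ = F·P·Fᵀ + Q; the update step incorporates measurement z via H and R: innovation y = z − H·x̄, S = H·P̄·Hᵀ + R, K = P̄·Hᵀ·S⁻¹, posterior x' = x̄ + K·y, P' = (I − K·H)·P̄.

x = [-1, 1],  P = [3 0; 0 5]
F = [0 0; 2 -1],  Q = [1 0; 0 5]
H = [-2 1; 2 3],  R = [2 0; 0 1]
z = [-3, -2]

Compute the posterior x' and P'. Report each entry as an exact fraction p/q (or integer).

x̄ = F·x = [0, -3]
P̄ = F·P·Fᵀ + Q = [1 0; 0 22]
y = z − H·x̄ = [0, 7]
S = H·P̄·Hᵀ + R = [28 62; 62 203]
K = P̄·Hᵀ·S⁻¹ = [-53/184 9/92; 187/920 121/460]
x' = x̄ + K·y = [63/92, -533/460]
P' = (I − K·H)·P̄ = [21/92 -11/92; -11/92 77/460]

x' = [63/92, -533/460]
P' = [21/92 -11/92; -11/92 77/460]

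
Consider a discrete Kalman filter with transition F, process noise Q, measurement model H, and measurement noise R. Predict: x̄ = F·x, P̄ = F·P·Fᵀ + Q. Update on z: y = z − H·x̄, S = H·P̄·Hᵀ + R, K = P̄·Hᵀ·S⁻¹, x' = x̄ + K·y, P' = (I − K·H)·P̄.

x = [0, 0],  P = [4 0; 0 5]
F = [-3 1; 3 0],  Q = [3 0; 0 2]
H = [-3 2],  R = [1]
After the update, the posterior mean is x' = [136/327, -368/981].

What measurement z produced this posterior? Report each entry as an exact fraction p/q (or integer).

x̄ = F·x = [0, 0]
P̄ = F·P·Fᵀ + Q = [44 -36; -36 38]
S = H·P̄·Hᵀ + R = [981]
K = P̄·Hᵀ·S⁻¹ = [-68/327; 184/981]
x' − x̄ = [136/327, -368/981] = K·y
y = (KᵀK)⁻¹·Kᵀ·(x' − x̄) = [-2]
z = y + H·x̄ = [-2] + [0] = [-2]

z = [-2]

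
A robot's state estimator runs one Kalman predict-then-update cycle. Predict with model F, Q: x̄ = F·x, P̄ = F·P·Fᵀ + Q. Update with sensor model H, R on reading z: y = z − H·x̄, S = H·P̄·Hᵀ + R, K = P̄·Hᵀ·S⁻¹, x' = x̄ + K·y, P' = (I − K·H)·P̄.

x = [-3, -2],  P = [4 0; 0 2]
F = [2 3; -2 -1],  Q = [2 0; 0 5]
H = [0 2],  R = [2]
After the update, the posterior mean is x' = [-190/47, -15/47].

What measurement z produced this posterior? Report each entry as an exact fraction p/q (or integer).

x̄ = F·x = [-12, 8]
P̄ = F·P·Fᵀ + Q = [36 -22; -22 23]
S = H·P̄·Hᵀ + R = [94]
K = P̄·Hᵀ·S⁻¹ = [-22/47; 23/47]
x' − x̄ = [374/47, -391/47] = K·y
y = (KᵀK)⁻¹·Kᵀ·(x' − x̄) = [-17]
z = y + H·x̄ = [-17] + [16] = [-1]

z = [-1]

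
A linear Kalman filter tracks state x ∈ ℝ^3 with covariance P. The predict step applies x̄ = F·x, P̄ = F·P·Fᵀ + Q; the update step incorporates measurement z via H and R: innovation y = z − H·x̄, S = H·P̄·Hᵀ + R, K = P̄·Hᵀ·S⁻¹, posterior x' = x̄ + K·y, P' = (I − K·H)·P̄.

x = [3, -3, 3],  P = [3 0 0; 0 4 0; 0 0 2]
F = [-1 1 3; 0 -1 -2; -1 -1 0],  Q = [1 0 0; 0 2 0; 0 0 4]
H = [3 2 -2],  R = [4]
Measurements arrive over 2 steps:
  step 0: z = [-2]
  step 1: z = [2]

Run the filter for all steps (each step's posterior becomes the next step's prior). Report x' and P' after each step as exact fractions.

step 0: x' = [23/21, -17/9, 85/126], P' = [54/7 -16/3 115/21; -16/3 70/9 2/9; 115/21 2/9 1097/126]
step 1: x' = [60374/39851, -48581/39851, 3487/39851], P' = [289348/39851 -322564/39851 74848/39851; -322564/39851 470396/39851 12562/39851; 74848/39851 12562/39851 135278/39851]

step 0: x̄ = F·x = [3, -3, 0]
step 0: P̄ = F·P·Fᵀ + Q = [26 -16 -1; -16 14 4; -1 4 11]
step 0: y = z − H·x̄ = [-5]
step 0: S = H·P̄·Hᵀ + R = [126]
step 0: K = P̄·Hᵀ·S⁻¹ = [8/21; -2/9; -17/126]
step 0: x' = x̄ + K·y = [23/21, -17/9, 85/126]
step 0: P' = (I − K·H)·P̄ = [54/7 -16/3 115/21; -16/3 70/9 2/9; 115/21 2/9 1097/126]
step 1: x̄ = F·x = [-121/126, 34/63, 50/63]
step 1: P̄ = F·P·Fᵀ + Q = [9323/126 -3497/63 -1081/63; -3497/63 2866/63 872/63; -1081/63 872/63 556/63]
step 1: y = z − H·x̄ = [97/18]
step 1: S = H·P̄·Hᵀ + R = [5693/18]
step 1: K = P̄·Hᵀ·S⁻¹ = [2615/5693; -1858/5693; -746/5693]
step 1: x' = x̄ + K·y = [60374/39851, -48581/39851, 3487/39851]
step 1: P' = (I − K·H)·P̄ = [289348/39851 -322564/39851 74848/39851; -322564/39851 470396/39851 12562/39851; 74848/39851 12562/39851 135278/39851]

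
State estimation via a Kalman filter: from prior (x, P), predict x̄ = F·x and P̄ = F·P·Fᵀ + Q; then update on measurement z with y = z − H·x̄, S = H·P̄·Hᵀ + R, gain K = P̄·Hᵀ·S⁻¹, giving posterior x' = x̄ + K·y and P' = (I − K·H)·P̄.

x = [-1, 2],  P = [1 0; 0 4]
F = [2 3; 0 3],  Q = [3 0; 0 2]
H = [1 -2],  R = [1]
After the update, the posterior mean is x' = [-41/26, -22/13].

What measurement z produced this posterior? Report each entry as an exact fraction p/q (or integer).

z = [2]

x̄ = F·x = [4, 6]
P̄ = F·P·Fᵀ + Q = [43 36; 36 38]
S = H·P̄·Hᵀ + R = [52]
K = P̄·Hᵀ·S⁻¹ = [-29/52; -10/13]
x' − x̄ = [-145/26, -100/13] = K·y
y = (KᵀK)⁻¹·Kᵀ·(x' − x̄) = [10]
z = y + H·x̄ = [10] + [-8] = [2]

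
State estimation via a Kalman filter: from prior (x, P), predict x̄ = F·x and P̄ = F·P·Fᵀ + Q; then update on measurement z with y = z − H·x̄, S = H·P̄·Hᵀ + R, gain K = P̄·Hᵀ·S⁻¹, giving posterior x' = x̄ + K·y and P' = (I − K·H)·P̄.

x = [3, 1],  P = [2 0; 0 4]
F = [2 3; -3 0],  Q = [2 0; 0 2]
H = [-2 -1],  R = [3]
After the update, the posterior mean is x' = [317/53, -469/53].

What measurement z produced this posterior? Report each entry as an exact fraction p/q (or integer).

x̄ = F·x = [9, -9]
P̄ = F·P·Fᵀ + Q = [46 -12; -12 20]
S = H·P̄·Hᵀ + R = [159]
K = P̄·Hᵀ·S⁻¹ = [-80/159; 4/159]
x' − x̄ = [-160/53, 8/53] = K·y
y = (KᵀK)⁻¹·Kᵀ·(x' − x̄) = [6]
z = y + H·x̄ = [6] + [-9] = [-3]

z = [-3]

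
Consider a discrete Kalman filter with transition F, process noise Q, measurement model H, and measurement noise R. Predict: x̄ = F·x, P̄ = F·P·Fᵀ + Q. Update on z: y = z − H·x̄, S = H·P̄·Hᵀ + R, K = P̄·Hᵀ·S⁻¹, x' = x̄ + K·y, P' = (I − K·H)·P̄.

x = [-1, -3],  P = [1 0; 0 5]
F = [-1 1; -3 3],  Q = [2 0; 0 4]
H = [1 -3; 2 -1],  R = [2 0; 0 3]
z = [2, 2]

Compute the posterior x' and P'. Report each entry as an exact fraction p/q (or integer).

x' = [529/1202, -337/601]
P' = [1027/1202 241/601; 241/601 236/601]

x̄ = F·x = [-2, -6]
P̄ = F·P·Fᵀ + Q = [8 18; 18 58]
y = z − H·x̄ = [-14, 0]
S = H·P̄·Hᵀ + R = [424 64; 64 21]
K = P̄·Hᵀ·S⁻¹ = [-419/2404 262/601; -467/1202 82/601]
x' = x̄ + K·y = [529/1202, -337/601]
P' = (I − K·H)·P̄ = [1027/1202 241/601; 241/601 236/601]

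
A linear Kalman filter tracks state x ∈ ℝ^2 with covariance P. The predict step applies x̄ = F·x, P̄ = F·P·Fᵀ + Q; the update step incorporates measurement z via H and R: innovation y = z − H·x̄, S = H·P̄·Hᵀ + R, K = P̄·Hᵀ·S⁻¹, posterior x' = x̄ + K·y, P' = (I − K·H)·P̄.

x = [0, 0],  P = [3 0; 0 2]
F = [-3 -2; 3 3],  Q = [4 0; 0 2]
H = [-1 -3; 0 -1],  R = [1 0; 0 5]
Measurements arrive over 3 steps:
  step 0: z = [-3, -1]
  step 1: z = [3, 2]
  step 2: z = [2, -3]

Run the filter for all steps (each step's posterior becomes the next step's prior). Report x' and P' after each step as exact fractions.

step 0: x̄ = F·x = [0, 0]
step 0: P̄ = F·P·Fᵀ + Q = [39 -39; -39 47]
step 0: y = z − H·x̄ = [-3, -1]
step 0: S = H·P̄·Hᵀ + R = [229 102; 102 52]
step 0: K = P̄·Hᵀ·S⁻¹ = [39/752 975/1504; -255/752 -359/1504]
step 0: x' = x̄ + K·y = [-1209/1504, 1889/1504]
step 0: P' = (I − K·H)·P̄ = [14547/1504 -4875/1504; -4875/1504 1795/1504]
step 1: x̄ = F·x = [-151/1504, 255/188]
step 1: P̄ = F·P·Fᵀ + Q = [85619/1504 -8571/188; -8571/188 1948/47]
step 1: y = z − H·x̄ = [223/32, 631/188]
step 1: S = H·P̄·Hᵀ + R = [5037/32 315/4; 315/4 2183/47]
step 1: K = P̄·Hᵀ·S⁻¹ = [177835/1668621 445446/556207; -197400/556207 -161642/556207]
step 1: x' = x̄ + K·y = [5557022/1668621, -1163734/556207]
step 1: P' = (I − K·H)·P̄ = [19867235/1668621 -2227230/556207; -2227230/556207 808210/556207]
step 2: x̄ = F·x = [-3229554/556207, 2065820/556207]
step 2: P̄ = F·P·Fᵀ + Q = [38332613/556207 -31042515/556207; -31042515/556207 27897869/556207]
step 2: y = z − H·x̄ = [4080320/556207, 397199/556207]
step 2: S = H·P̄·Hᵀ + R = [103714551/556207 52651092/556207; 52651092/556207 30678904/556207]
step 2: K = P̄·Hᵀ·S⁻¹ = [20957191/184154130 200493401/245538840; -4387591/12276942 -4845417/16369256]
step 2: x' = x̄ + K·y = [-3232586629/736616520, 43262533/49107768]
step 2: P' = (I − K·H)·P̄ = [8938374281/736616520 -200493401/49107768; -200493401/49107768 24227085/16369256]

step 0: x' = [-1209/1504, 1889/1504], P' = [14547/1504 -4875/1504; -4875/1504 1795/1504]
step 1: x' = [5557022/1668621, -1163734/556207], P' = [19867235/1668621 -2227230/556207; -2227230/556207 808210/556207]
step 2: x' = [-3232586629/736616520, 43262533/49107768], P' = [8938374281/736616520 -200493401/49107768; -200493401/49107768 24227085/16369256]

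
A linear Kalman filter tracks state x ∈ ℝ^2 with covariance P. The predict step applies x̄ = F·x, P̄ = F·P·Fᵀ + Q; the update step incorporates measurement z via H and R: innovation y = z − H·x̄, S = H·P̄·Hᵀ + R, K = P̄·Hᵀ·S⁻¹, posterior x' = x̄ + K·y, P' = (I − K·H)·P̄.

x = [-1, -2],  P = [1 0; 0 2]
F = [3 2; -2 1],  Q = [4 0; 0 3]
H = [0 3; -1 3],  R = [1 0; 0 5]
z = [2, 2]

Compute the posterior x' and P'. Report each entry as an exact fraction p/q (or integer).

x' = [-3593/2189, 1235/2189]
P' = [10095/2189 545/2189; 545/2189 230/2189]

x̄ = F·x = [-7, 0]
P̄ = F·P·Fᵀ + Q = [21 -2; -2 9]
y = z − H·x̄ = [2, -5]
S = H·P̄·Hᵀ + R = [82 87; 87 119]
K = P̄·Hᵀ·S⁻¹ = [1635/2189 -1692/2189; 690/2189 29/2189]
x' = x̄ + K·y = [-3593/2189, 1235/2189]
P' = (I − K·H)·P̄ = [10095/2189 545/2189; 545/2189 230/2189]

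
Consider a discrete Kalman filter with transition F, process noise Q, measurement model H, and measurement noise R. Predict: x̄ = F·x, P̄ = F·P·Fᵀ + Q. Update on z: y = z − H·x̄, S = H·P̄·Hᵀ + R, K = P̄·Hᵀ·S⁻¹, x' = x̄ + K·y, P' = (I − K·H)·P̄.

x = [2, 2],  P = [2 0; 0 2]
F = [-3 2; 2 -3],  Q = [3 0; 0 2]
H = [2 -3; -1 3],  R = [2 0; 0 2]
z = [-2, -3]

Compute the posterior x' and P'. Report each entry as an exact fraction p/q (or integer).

x̄ = F·x = [-2, -2]
P̄ = F·P·Fᵀ + Q = [29 -24; -24 28]
y = z − H·x̄ = [-4, 1]
S = H·P̄·Hᵀ + R = [658 -526; -526 427]
K = P̄·Hᵀ·S⁻¹ = [1192/2145 961/2145; 74/715 272/715]
x' = x̄ + K·y = [-2699/715, -1454/715]
P' = (I − K·H)·P̄ = [4306/2145 692/715; 692/715 412/715]

x' = [-2699/715, -1454/715]
P' = [4306/2145 692/715; 692/715 412/715]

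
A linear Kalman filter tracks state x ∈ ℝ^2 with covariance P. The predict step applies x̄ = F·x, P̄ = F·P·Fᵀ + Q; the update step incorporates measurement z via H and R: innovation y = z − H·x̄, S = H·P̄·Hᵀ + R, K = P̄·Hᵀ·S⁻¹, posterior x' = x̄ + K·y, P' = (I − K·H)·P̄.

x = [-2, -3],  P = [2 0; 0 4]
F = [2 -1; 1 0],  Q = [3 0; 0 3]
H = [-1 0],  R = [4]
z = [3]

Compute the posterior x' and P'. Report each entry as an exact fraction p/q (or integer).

x' = [-49/19, -46/19]
P' = [60/19 16/19; 16/19 79/19]

x̄ = F·x = [-1, -2]
P̄ = F·P·Fᵀ + Q = [15 4; 4 5]
y = z − H·x̄ = [2]
S = H·P̄·Hᵀ + R = [19]
K = P̄·Hᵀ·S⁻¹ = [-15/19; -4/19]
x' = x̄ + K·y = [-49/19, -46/19]
P' = (I − K·H)·P̄ = [60/19 16/19; 16/19 79/19]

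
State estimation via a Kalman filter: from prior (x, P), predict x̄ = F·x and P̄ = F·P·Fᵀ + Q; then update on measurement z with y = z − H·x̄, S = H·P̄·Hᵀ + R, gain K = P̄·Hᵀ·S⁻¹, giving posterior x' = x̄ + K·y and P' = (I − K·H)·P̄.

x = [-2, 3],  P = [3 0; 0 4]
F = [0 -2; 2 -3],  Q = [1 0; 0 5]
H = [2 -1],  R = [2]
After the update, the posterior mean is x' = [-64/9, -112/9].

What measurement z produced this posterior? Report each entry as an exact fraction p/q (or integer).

x̄ = F·x = [-6, -13]
P̄ = F·P·Fᵀ + Q = [17 24; 24 53]
S = H·P̄·Hᵀ + R = [27]
K = P̄·Hᵀ·S⁻¹ = [10/27; -5/27]
x' − x̄ = [-10/9, 5/9] = K·y
y = (KᵀK)⁻¹·Kᵀ·(x' − x̄) = [-3]
z = y + H·x̄ = [-3] + [1] = [-2]

z = [-2]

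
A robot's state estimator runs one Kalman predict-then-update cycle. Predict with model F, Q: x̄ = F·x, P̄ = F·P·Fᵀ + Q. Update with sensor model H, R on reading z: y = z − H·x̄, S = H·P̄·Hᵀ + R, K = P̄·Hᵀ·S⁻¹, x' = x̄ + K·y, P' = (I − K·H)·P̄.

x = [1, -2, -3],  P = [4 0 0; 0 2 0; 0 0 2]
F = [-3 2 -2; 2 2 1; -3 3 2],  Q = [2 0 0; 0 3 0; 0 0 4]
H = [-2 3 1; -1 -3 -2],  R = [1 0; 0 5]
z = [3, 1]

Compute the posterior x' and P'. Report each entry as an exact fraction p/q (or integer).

x̄ = F·x = [-1, -5, -15]
P̄ = F·P·Fᵀ + Q = [54 -20 40; -20 29 -8; 40 -8 66]
y = z − H·x̄ = [31, -45]
S = H·P̄·Hᵀ + R = [576 -153; -153 528]
K = P̄·Hᵀ·S⁻¹ = [-26302/93573 -2304/10397; 18343/93573 -1241/31191; -14236/93573 -10118/31191]
x' = x̄ + K·y = [24185/93573, 268303/93573, -478981/93573]
P' = (I − K·H)·P̄ = [151822/93573 200942/93573 -325484/93573; 200942/93573 340927/93573 -602554/93573; -325484/93573 -602554/93573 1142458/93573]

x' = [24185/93573, 268303/93573, -478981/93573]
P' = [151822/93573 200942/93573 -325484/93573; 200942/93573 340927/93573 -602554/93573; -325484/93573 -602554/93573 1142458/93573]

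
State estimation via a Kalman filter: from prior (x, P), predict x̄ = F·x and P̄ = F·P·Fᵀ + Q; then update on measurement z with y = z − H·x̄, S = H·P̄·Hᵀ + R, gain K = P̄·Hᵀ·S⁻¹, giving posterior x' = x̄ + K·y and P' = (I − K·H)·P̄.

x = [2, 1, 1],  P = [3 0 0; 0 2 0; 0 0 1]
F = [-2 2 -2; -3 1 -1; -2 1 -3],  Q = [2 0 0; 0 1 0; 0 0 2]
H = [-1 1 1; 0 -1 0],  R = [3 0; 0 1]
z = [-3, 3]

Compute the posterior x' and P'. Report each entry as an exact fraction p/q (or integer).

x' = [-196/87, -337/116, -1027/348]
P' = [646/87 28/29 502/87; 28/29 103/116 39/116; 502/87 39/116 2317/348]

x̄ = F·x = [-4, -6, -6]
P̄ = F·P·Fᵀ + Q = [26 24 22; 24 31 23; 22 23 25]
y = z − H·x̄ = [5, -3]
S = H·P̄·Hᵀ + R = [39 -30; -30 32]
K = P̄·Hᵀ·S⁻¹ = [-20/87 -28/29; 5/58 -103/116; 71/174 -39/116]
x' = x̄ + K·y = [-196/87, -337/116, -1027/348]
P' = (I − K·H)·P̄ = [646/87 28/29 502/87; 28/29 103/116 39/116; 502/87 39/116 2317/348]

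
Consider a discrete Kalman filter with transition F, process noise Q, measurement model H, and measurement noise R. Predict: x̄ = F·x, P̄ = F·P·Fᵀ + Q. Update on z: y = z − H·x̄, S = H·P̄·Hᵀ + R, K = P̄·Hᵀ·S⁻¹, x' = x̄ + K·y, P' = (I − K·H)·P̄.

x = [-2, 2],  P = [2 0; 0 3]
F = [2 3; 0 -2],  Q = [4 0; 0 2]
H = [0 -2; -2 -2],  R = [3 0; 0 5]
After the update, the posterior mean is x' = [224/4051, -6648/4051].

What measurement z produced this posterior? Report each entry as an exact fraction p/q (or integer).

x̄ = F·x = [2, -4]
P̄ = F·P·Fᵀ + Q = [39 -18; -18 14]
S = H·P̄·Hᵀ + R = [59 -16; -16 73]
K = P̄·Hᵀ·S⁻¹ = [1956/4051 -1902/4051; -1916/4051 24/4051]
x' − x̄ = [-7878/4051, 9556/4051] = K·y
y = (KᵀK)⁻¹·Kᵀ·(x' − x̄) = [-5, -1]
z = y + H·x̄ = [-5, -1] + [8, 4] = [3, 3]

z = [3, 3]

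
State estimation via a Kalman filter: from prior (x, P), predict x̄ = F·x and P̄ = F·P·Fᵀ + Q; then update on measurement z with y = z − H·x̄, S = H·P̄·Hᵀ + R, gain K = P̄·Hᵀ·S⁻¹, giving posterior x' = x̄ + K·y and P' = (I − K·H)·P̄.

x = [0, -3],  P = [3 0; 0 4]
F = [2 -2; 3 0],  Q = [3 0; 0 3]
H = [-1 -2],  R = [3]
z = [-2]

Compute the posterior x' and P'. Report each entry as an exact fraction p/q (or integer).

x̄ = F·x = [6, 0]
P̄ = F·P·Fᵀ + Q = [31 18; 18 30]
y = z − H·x̄ = [4]
S = H·P̄·Hᵀ + R = [226]
K = P̄·Hᵀ·S⁻¹ = [-67/226; -39/113]
x' = x̄ + K·y = [544/113, -156/113]
P' = (I − K·H)·P̄ = [2517/226 -579/113; -579/113 348/113]

x' = [544/113, -156/113]
P' = [2517/226 -579/113; -579/113 348/113]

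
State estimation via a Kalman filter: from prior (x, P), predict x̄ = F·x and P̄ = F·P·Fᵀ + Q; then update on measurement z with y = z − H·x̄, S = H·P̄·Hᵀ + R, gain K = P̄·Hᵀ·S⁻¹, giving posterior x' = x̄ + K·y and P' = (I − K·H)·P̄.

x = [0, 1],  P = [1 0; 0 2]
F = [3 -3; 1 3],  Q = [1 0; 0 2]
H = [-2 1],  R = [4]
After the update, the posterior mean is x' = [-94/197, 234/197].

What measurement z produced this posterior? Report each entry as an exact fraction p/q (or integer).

z = [2]

x̄ = F·x = [-3, 3]
P̄ = F·P·Fᵀ + Q = [28 -15; -15 21]
S = H·P̄·Hᵀ + R = [197]
K = P̄·Hᵀ·S⁻¹ = [-71/197; 51/197]
x' − x̄ = [497/197, -357/197] = K·y
y = (KᵀK)⁻¹·Kᵀ·(x' − x̄) = [-7]
z = y + H·x̄ = [-7] + [9] = [2]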